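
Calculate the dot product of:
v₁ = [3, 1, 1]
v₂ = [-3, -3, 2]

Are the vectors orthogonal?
-10, No

The dot product is the sum of products of corresponding components.
v₁·v₂ = (3)*(-3) + (1)*(-3) + (1)*(2) = -9 - 3 + 2 = -10.
Two vectors are orthogonal iff their dot product is 0; here the dot product is -10, so the vectors are not orthogonal.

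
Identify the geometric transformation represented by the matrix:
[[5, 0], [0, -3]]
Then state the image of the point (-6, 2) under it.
non-uniform scaling by (5, -3); image of (-6, 2) is (-30, -6)

This is diagonal with distinct entries, so it scales the x-axis by 5 and the y-axis by -3.
The matrix [[5, 0], [0, -3]] represents: non-uniform scaling by (5, -3).
Applying it to (-6, 2): [5·-6 + 0·2, 0·-6 + -3·2] = (-30, -6).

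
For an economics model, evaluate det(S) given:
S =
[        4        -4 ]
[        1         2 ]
det(S) = 12

For a 2×2 matrix [[a, b], [c, d]], det = a*d - b*c.
det(S) = (4)*(2) - (-4)*(1) = 8 + 4 = 12.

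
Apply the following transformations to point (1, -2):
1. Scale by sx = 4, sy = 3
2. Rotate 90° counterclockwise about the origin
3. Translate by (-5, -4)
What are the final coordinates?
(1, 0)

Step 1: Scale → (4, -6)
Step 2: Rotate 90° → (6, 4)
Step 3: Translate → (1, 0)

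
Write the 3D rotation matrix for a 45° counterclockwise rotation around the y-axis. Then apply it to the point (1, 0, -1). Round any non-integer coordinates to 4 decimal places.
R = [[√2/2, 0, √2/2], [0, 1, 0], [-√2/2, 0, √2/2]]; R·(1, 0, -1) = (0.0000, 0.0000, -1.4142)

Rotation matrix for 45° around y-axis:
cos(45°) = √2/2, sin(45°) = √2/2
R = [[√2/2, 0, √2/2], [0, 1, 0], [-√2/2, 0, √2/2]]
Apply to (1, 0, -1): R·[1, 0, -1]ᵀ = (0.0000, 0.0000, -1.4142)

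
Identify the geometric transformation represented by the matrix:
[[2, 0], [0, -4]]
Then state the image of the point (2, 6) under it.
non-uniform scaling by (2, -4); image of (2, 6) is (4, -24)

This is diagonal with distinct entries, so it scales the x-axis by 2 and the y-axis by -4.
The matrix [[2, 0], [0, -4]] represents: non-uniform scaling by (2, -4).
Applying it to (2, 6): [2·2 + 0·6, 0·2 + -4·6] = (4, -24).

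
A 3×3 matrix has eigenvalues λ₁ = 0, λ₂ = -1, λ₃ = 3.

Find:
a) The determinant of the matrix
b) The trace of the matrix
det = 0, trace = 2

Two standard eigenvalue identities:
- det(A) equals the product of the eigenvalues (counted with multiplicity).
- trace(A) equals the sum of the eigenvalues.
det(A) = (0)*(-1)*(3) = 0.
trace(A) = 0 - 1 + 3 = 2.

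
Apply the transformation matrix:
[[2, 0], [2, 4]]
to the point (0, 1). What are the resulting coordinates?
(0, 4)

Matrix multiplication:
[[2, 0], [2, 4]] × [0, 1]ᵀ
= [2×0 + 0×1, 2×0 + 4×1]ᵀ
= [0.0000, 4.0000]ᵀ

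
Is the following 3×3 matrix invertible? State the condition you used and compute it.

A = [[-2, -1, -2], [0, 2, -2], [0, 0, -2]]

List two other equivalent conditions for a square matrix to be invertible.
Yes, invertible; det(A) = 8 ≠ 0. Equivalent conditions: rank(A) = 3; Ax = 0 has only the trivial solution; 0 is not an eigenvalue; the columns of A are linearly independent.

To check invertibility, compute det(A).
The given matrix is triangular, so det(A) equals the product of its diagonal entries = 8 ≠ 0.
Since det(A) ≠ 0, A is invertible.
Equivalent conditions for a square matrix A to be invertible:
- rank(A) = 3 (full rank).
- The homogeneous system Ax = 0 has only the trivial solution x = 0.
- 0 is not an eigenvalue of A.
- The columns (equivalently rows) of A are linearly independent.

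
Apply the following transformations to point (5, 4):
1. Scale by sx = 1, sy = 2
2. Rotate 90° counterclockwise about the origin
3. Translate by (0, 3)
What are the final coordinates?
(-8, 8)

Step 1: Scale → (5, 8)
Step 2: Rotate 90° → (-8, 5)
Step 3: Translate → (-8, 8)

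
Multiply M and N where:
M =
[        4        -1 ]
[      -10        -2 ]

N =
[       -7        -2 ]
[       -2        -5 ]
MN =
[      -26        -3 ]
[       74        30 ]

Matrix multiplication: (MN)[i][j] = sum over k of M[i][k] * N[k][j].
  (MN)[0][0] = (4)*(-7) + (-1)*(-2) = -26
  (MN)[0][1] = (4)*(-2) + (-1)*(-5) = -3
  (MN)[1][0] = (-10)*(-7) + (-2)*(-2) = 74
  (MN)[1][1] = (-10)*(-2) + (-2)*(-5) = 30
MN =
[      -26        -3 ]
[       74        30 ]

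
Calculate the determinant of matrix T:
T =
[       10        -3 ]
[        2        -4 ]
det(T) = -34

For a 2×2 matrix [[a, b], [c, d]], det = a*d - b*c.
det(T) = (10)*(-4) - (-3)*(2) = -40 + 6 = -34.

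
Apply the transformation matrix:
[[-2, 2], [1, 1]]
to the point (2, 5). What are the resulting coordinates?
(6, 7)

Matrix multiplication:
[[-2, 2], [1, 1]] × [2, 5]ᵀ
= [-2×2 + 2×5, 1×2 + 1×5]ᵀ
= [6.0000, 7.0000]ᵀ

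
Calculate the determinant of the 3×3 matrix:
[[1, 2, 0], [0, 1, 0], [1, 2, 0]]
0

Expansion along first row:
det = 1·det([[1,0],[2,0]]) - 2·det([[0,0],[1,0]]) + 0·det([[0,1],[1,2]])
    = 1·(1·0 - 0·2) - 2·(0·0 - 0·1) + 0·(0·2 - 1·1)
    = 1·0 - 2·0 + 0·-1
    = 0 + 0 + 0 = 0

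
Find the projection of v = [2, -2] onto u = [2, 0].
[2, 0]

The projection of v onto u is proj_u(v) = ((v·u) / (u·u)) · u.
v·u = (2)*(2) + (-2)*(0) = 4.
u·u = (2)*(2) + (0)*(0) = 4.
coefficient = 4 / 4 = 1.
proj_u(v) = 1 · [2, 0] = [2, 0].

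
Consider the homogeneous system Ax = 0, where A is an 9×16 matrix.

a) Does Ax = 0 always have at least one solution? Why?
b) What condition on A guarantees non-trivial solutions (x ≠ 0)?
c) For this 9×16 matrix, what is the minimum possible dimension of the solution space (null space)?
a) Yes, x = 0 is always a solution. b) When A has linearly dependent columns (rank < n). c) Minimum nullity = 7.

a) x = 0 satisfies A·0 = 0, so the zero vector is always a solution.
b) Non-trivial solutions exist iff the columns of A are linearly dependent, equivalently rank(A) < n (the number of columns).
c) By rank-nullity, rank(A) + nullity(A) = n = 16. Since A has only 9 rows, rank(A) ≤ 9, so nullity(A) ≥ 16 - 9 = 7.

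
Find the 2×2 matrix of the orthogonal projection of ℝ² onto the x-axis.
[[1, 0], [0, 0]]

The orthogonal projection onto the line spanned by a nonzero vector u = (a, b) has matrix P = (u uᵀ) / (uᵀ u) = (1/(a² + b²)) · [[a², ab], [ab, b²]].
Here u = (1, 0), so a² + b² = 1 + 0 = 1.
P = (1/1) · [[1, 0], [0, 0]] = [[1, 0], [0, 0]].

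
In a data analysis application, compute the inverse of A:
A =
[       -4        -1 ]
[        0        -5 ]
det(A) = 20
A⁻¹ =
[     -1/4      1/20 ]
[        0      -1/5 ]

For a 2×2 matrix A = [[a, b], [c, d]] with det(A) ≠ 0, A⁻¹ = (1/det(A)) * [[d, -b], [-c, a]].
det(A) = (-4)*(-5) - (-1)*(0) = 20 - 0 = 20.
A⁻¹ = (1/20) * [[-5, 1], [0, -4]].
Dividing each entry by 20 and reducing:
A⁻¹ =
[     -1/4      1/20 ]
[        0      -1/5 ]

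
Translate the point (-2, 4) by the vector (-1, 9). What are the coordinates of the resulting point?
(-3, 13)

Translation by (-1, 9):
x' = -2 + -1 = -3
y' = 4 + 9 = 13
Homogeneous matrix: [[1, 0, -1], [0, 1, 9], [0, 0, 1]]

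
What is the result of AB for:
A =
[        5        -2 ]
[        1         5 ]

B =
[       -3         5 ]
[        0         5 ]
AB =
[      -15        15 ]
[       -3        30 ]

Matrix multiplication: (AB)[i][j] = sum over k of A[i][k] * B[k][j].
  (AB)[0][0] = (5)*(-3) + (-2)*(0) = -15
  (AB)[0][1] = (5)*(5) + (-2)*(5) = 15
  (AB)[1][0] = (1)*(-3) + (5)*(0) = -3
  (AB)[1][1] = (1)*(5) + (5)*(5) = 30
AB =
[      -15        15 ]
[       -3        30 ]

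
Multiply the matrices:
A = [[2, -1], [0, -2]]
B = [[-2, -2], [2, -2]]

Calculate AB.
[[-6, -2], [-4, 4]]

Each entry (i,j) of AB = sum over k of A[i][k]*B[k][j].
(AB)[0][0] = (2)*(-2) + (-1)*(2) = -6
(AB)[0][1] = (2)*(-2) + (-1)*(-2) = -2
(AB)[1][0] = (0)*(-2) + (-2)*(2) = -4
(AB)[1][1] = (0)*(-2) + (-2)*(-2) = 4
AB = [[-6, -2], [-4, 4]]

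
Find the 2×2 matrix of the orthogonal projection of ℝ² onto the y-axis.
[[0, 0], [0, 1]]

The orthogonal projection onto the line spanned by a nonzero vector u = (a, b) has matrix P = (u uᵀ) / (uᵀ u) = (1/(a² + b²)) · [[a², ab], [ab, b²]].
Here u = (0, 1), so a² + b² = 0 + 1 = 1.
P = (1/1) · [[0, 0], [0, 1]] = [[0, 0], [0, 1]].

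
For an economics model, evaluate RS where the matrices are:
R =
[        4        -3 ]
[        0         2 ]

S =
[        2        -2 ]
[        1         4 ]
RS =
[        5       -20 ]
[        2         8 ]

Matrix multiplication: (RS)[i][j] = sum over k of R[i][k] * S[k][j].
  (RS)[0][0] = (4)*(2) + (-3)*(1) = 5
  (RS)[0][1] = (4)*(-2) + (-3)*(4) = -20
  (RS)[1][0] = (0)*(2) + (2)*(1) = 2
  (RS)[1][1] = (0)*(-2) + (2)*(4) = 8
RS =
[        5       -20 ]
[        2         8 ]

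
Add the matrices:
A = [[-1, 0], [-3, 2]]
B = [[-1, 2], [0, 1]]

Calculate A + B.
[[-2, 2], [-3, 3]]

Add corresponding elements:
(-1)+(-1)=-2
(0)+(2)=2
(-3)+(0)=-3
(2)+(1)=3
A + B = [[-2, 2], [-3, 3]]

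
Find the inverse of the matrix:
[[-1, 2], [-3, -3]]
[[-1/3, -2/9], [1/3, -1/9]]

For [[a,b],[c,d]], inverse = (1/det)·[[d,-b],[-c,a]]
det = -1·-3 - 2·-3 = 9
Inverse = (1/9)·[[-3, -2], [3, -1]]
        = [[-1/3, -2/9], [1/3, -1/9]]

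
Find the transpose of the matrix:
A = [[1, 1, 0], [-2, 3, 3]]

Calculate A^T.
[[1, -2], [1, 3], [0, 3]]

The transpose sends entry (i,j) to (j,i); rows become columns.
Row 0 of A: [1, 1, 0] -> column 0 of A^T.
Row 1 of A: [-2, 3, 3] -> column 1 of A^T.
A^T = [[1, -2], [1, 3], [0, 3]]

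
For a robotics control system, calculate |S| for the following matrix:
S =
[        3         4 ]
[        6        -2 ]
det(S) = -30

For a 2×2 matrix [[a, b], [c, d]], det = a*d - b*c.
det(S) = (3)*(-2) - (4)*(6) = -6 - 24 = -30.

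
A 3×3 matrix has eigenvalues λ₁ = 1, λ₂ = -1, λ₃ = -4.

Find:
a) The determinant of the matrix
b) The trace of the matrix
det = 4, trace = -4

Two standard eigenvalue identities:
- det(A) equals the product of the eigenvalues (counted with multiplicity).
- trace(A) equals the sum of the eigenvalues.
det(A) = (1)*(-1)*(-4) = 4.
trace(A) = 1 - 1 - 4 = -4.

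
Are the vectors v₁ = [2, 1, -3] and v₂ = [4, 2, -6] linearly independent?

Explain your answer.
No, linearly dependent (v₂ = 2·v₁)

Check whether there is a scalar k with v₂ = k·v₁.
Comparing components, k = 2 satisfies 2·[2, 1, -3] = [4, 2, -6].
Since v₂ is a scalar multiple of v₁, the two vectors are linearly dependent.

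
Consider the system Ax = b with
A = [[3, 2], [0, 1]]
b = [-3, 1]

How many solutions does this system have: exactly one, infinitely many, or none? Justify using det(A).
Exactly one solution

Compute det(A) = (3)*(1) - (2)*(0) = 3.
Because det(A) ≠ 0, A is invertible and Ax = b has a unique solution for every b (here x = A⁻¹ b).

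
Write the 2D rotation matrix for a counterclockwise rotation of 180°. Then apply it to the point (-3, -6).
R = [[-1, 0], [0, -1]]; R·(-3, -6) = (3, 6)

Rotation matrix formula: R(θ) = [[cos θ, -sin θ], [sin θ, cos θ]]
For θ = 180°:
cos(180°) = -1
sin(180°) = 0
R = [[-1, 0], [0, -1]]
Apply to (-3, -6): [-1·-3 + (0)·-6, 0·-3 + -1·-6] = (3, 6)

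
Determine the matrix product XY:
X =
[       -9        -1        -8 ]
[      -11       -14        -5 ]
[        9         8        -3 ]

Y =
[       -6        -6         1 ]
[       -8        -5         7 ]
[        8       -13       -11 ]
XY =
[       -2       163        72 ]
[      138       201       -54 ]
[     -142       -55        98 ]

Matrix multiplication: (XY)[i][j] = sum over k of X[i][k] * Y[k][j].
  (XY)[0][0] = (-9)*(-6) + (-1)*(-8) + (-8)*(8) = -2
  (XY)[0][1] = (-9)*(-6) + (-1)*(-5) + (-8)*(-13) = 163
  (XY)[0][2] = (-9)*(1) + (-1)*(7) + (-8)*(-11) = 72
  (XY)[1][0] = (-11)*(-6) + (-14)*(-8) + (-5)*(8) = 138
  (XY)[1][1] = (-11)*(-6) + (-14)*(-5) + (-5)*(-13) = 201
  (XY)[1][2] = (-11)*(1) + (-14)*(7) + (-5)*(-11) = -54
  (XY)[2][0] = (9)*(-6) + (8)*(-8) + (-3)*(8) = -142
  (XY)[2][1] = (9)*(-6) + (8)*(-5) + (-3)*(-13) = -55
  (XY)[2][2] = (9)*(1) + (8)*(7) + (-3)*(-11) = 98
XY =
[       -2       163        72 ]
[      138       201       -54 ]
[     -142       -55        98 ]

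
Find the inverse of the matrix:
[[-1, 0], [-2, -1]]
[[-1, 0], [2, -1]]

For [[a,b],[c,d]], inverse = (1/det)·[[d,-b],[-c,a]]
det = -1·-1 - 0·-2 = 1
Inverse = (1/1)·[[-1, 0], [2, -1]]
        = [[-1, 0], [2, -1]]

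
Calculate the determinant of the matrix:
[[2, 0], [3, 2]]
4

For a 2×2 matrix [[a, b], [c, d]], det = ad - bc
det = (2)(2) - (0)(3) = 4 - 0 = 4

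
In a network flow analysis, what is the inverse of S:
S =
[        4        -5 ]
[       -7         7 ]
det(S) = -7
S⁻¹ =
[       -1      -5/7 ]
[       -1      -4/7 ]

For a 2×2 matrix S = [[a, b], [c, d]] with det(S) ≠ 0, S⁻¹ = (1/det(S)) * [[d, -b], [-c, a]].
det(S) = (4)*(7) - (-5)*(-7) = 28 - 35 = -7.
S⁻¹ = (1/-7) * [[7, 5], [7, 4]].
Dividing each entry by -7 and reducing:
S⁻¹ =
[       -1      -5/7 ]
[       -1      -4/7 ]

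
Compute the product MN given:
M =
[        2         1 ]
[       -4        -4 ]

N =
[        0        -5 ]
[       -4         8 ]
MN =
[       -4        -2 ]
[       16       -12 ]

Matrix multiplication: (MN)[i][j] = sum over k of M[i][k] * N[k][j].
  (MN)[0][0] = (2)*(0) + (1)*(-4) = -4
  (MN)[0][1] = (2)*(-5) + (1)*(8) = -2
  (MN)[1][0] = (-4)*(0) + (-4)*(-4) = 16
  (MN)[1][1] = (-4)*(-5) + (-4)*(8) = -12
MN =
[       -4        -2 ]
[       16       -12 ]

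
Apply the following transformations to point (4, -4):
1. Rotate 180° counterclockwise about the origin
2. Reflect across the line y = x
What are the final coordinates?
(4, -4)

Step 1: Rotate 180° → (-4, 4)
Step 2: Reflect across the line y = x → (4, -4)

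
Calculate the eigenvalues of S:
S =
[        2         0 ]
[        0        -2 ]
λ = -2, 2

Solve det(S - λI) = 0. For a 2×2 matrix the characteristic equation is λ² - (trace)λ + det = 0.
trace(S) = a + d = 2 - 2 = 0.
det(S) = a*d - b*c = (2)*(-2) - (0)*(0) = -4 - 0 = -4.
Characteristic equation: λ² - (0)λ + (-4) = 0.
Discriminant = (0)² - 4*(-4) = 0 + 16 = 16.
λ = (0 ± √16) / 2 = (0 ± 4) / 2 = -2, 2.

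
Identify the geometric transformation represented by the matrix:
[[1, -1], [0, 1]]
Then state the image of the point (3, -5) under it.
horizontal shear with factor -1; image of (3, -5) is (8, -5)

The matrix [[1, k], [0, 1]] sends (x, y) to (x + -1y, y), leaving the y-coordinate fixed: a horizontal shear.
The matrix [[1, -1], [0, 1]] represents: horizontal shear with factor -1.
Applying it to (3, -5): [1·3 + -1·-5, 0·3 + 1·-5] = (8, -5).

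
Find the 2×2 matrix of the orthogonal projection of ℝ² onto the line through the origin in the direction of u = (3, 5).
[[9/34, 15/34], [15/34, 25/34]]

The orthogonal projection onto the line spanned by a nonzero vector u = (a, b) has matrix P = (u uᵀ) / (uᵀ u) = (1/(a² + b²)) · [[a², ab], [ab, b²]].
Here u = (3, 5), so a² + b² = 9 + 25 = 34.
P = (1/34) · [[9, 15], [15, 25]] = [[9/34, 15/34], [15/34, 25/34]].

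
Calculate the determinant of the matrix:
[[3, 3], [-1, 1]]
6

For a 2×2 matrix [[a, b], [c, d]], det = ad - bc
det = (3)(1) - (3)(-1) = 3 - -3 = 6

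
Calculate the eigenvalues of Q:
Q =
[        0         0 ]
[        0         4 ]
λ = 0, 4

Solve det(Q - λI) = 0. For a 2×2 matrix the characteristic equation is λ² - (trace)λ + det = 0.
trace(Q) = a + d = 0 + 4 = 4.
det(Q) = a*d - b*c = (0)*(4) - (0)*(0) = 0 - 0 = 0.
Characteristic equation: λ² - (4)λ + (0) = 0.
Discriminant = (4)² - 4*(0) = 16 - 0 = 16.
λ = (4 ± √16) / 2 = (4 ± 4) / 2 = 0, 4.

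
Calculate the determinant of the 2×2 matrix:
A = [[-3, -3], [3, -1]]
12

For A = [[a, b], [c, d]], det(A) = a*d - b*c.
det(A) = (-3)*(-1) - (-3)*(3) = 3 - -9 = 12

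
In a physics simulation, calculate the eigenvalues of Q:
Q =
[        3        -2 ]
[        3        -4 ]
λ = -3, 2

Solve det(Q - λI) = 0. For a 2×2 matrix the characteristic equation is λ² - (trace)λ + det = 0.
trace(Q) = a + d = 3 - 4 = -1.
det(Q) = a*d - b*c = (3)*(-4) - (-2)*(3) = -12 + 6 = -6.
Characteristic equation: λ² - (-1)λ + (-6) = 0.
Discriminant = (-1)² - 4*(-6) = 1 + 24 = 25.
λ = (-1 ± √25) / 2 = (-1 ± 5) / 2 = -3, 2.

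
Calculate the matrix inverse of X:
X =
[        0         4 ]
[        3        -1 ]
det(X) = -12
X⁻¹ =
[     1/12       1/3 ]
[      1/4         0 ]

For a 2×2 matrix X = [[a, b], [c, d]] with det(X) ≠ 0, X⁻¹ = (1/det(X)) * [[d, -b], [-c, a]].
det(X) = (0)*(-1) - (4)*(3) = 0 - 12 = -12.
X⁻¹ = (1/-12) * [[-1, -4], [-3, 0]].
Dividing each entry by -12 and reducing:
X⁻¹ =
[     1/12       1/3 ]
[      1/4         0 ]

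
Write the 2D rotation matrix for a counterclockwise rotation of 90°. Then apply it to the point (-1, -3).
R = [[0, -1], [1, 0]]; R·(-1, -3) = (3, -1)

Rotation matrix formula: R(θ) = [[cos θ, -sin θ], [sin θ, cos θ]]
For θ = 90°:
cos(90°) = 0
sin(90°) = 1
R = [[0, -1], [1, 0]]
Apply to (-1, -3): [0·-1 + (-1)·-3, 1·-1 + 0·-3] = (3, -1)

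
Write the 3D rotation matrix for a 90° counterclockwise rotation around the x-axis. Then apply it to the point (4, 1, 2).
R = [[1, 0, 0], [0, 0, -1], [0, 1, 0]]; R·(4, 1, 2) = (4, -2, 1)

Rotation matrix for 90° around x-axis:
cos(90°) = 0, sin(90°) = 1
R = [[1, 0, 0], [0, 0, -1], [0, 1, 0]]
Apply to (4, 1, 2): R·[4, 1, 2]ᵀ = (4, -2, 1)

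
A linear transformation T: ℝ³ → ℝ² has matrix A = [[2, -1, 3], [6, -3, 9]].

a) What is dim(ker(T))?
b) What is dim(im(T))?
dim(ker) = 2, dim(im) = 1

Observe that row 2 = 3 × row 1 (so the rows are linearly dependent).
Thus rank(A) = 1 (only one linearly independent row).
dim(im(T)) = rank(A) = 1.
By the rank-nullity theorem applied to T: ℝ³ → ℝ², rank(A) + nullity(A) = 3 (the domain dimension), so dim(ker(T)) = 3 - 1 = 2.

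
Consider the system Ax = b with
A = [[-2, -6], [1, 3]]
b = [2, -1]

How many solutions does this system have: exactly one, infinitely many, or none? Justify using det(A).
Infinitely many solutions

det(A) = (-2)*(3) - (-6)*(1) = 0, so A is singular (column 2 is 3 times column 1).
b = [2, -1] = -1 * column 1 of A, so b lies in the column space of A.
A singular matrix whose right-hand side is in its column space gives a 1-parameter family of solutions — infinitely many.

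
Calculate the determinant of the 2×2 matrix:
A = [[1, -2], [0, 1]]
1

For A = [[a, b], [c, d]], det(A) = a*d - b*c.
det(A) = (1)*(1) - (-2)*(0) = 1 - 0 = 1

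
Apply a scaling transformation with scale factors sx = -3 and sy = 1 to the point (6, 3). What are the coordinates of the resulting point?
(-18, 3)

Scaling matrix:
[[-3, 0], [0, 1]]
Result: (6 × -3, 3 × 1) = (-18, 3)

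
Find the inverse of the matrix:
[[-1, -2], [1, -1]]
[[-1/3, 2/3], [-1/3, -1/3]]

For [[a,b],[c,d]], inverse = (1/det)·[[d,-b],[-c,a]]
det = -1·-1 - -2·1 = 3
Inverse = (1/3)·[[-1, 2], [-1, -1]]
        = [[-1/3, 2/3], [-1/3, -1/3]]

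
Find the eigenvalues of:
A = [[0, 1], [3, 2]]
λ = -1, 3

Solve det(A - λI) = 0. For a 2×2 matrix this is λ² - (trace)λ + det = 0.
trace(A) = 0 + 2 = 2.
det(A) = (0)*(2) - (1)*(3) = 0 - 3 = -3.
Characteristic equation: λ² - (2)λ + (-3) = 0.
Discriminant: (2)² - 4*(-3) = 4 + 12 = 16.
Roots: λ = (2 ± √16) / 2 = -1, 3.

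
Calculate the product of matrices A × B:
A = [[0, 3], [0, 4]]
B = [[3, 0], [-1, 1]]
[[-3, 3], [-4, 4]]

Matrix multiplication:
C[0][0] = 0×3 + 3×-1 = -3
C[0][1] = 0×0 + 3×1 = 3
C[1][0] = 0×3 + 4×-1 = -4
C[1][1] = 0×0 + 4×1 = 4
Result: [[-3, 3], [-4, 4]]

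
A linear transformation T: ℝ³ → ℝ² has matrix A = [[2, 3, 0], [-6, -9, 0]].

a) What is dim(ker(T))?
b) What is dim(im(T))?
dim(ker) = 2, dim(im) = 1

Observe that row 2 = -3 × row 1 (so the rows are linearly dependent).
Thus rank(A) = 1 (only one linearly independent row).
dim(im(T)) = rank(A) = 1.
By the rank-nullity theorem applied to T: ℝ³ → ℝ², rank(A) + nullity(A) = 3 (the domain dimension), so dim(ker(T)) = 3 - 1 = 2.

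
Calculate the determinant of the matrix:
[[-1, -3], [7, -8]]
29

For a 2×2 matrix [[a, b], [c, d]], det = ad - bc
det = (-1)(-8) - (-3)(7) = 8 - -21 = 29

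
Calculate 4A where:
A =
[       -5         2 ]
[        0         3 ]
4A =
[      -20         8 ]
[        0        12 ]

Scalar multiplication is elementwise: (4A)[i][j] = 4 * A[i][j].
  (4A)[0][0] = 4 * (-5) = -20
  (4A)[0][1] = 4 * (2) = 8
  (4A)[1][0] = 4 * (0) = 0
  (4A)[1][1] = 4 * (3) = 12
4A =
[      -20         8 ]
[        0        12 ]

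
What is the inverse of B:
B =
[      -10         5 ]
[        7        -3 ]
det(B) = -5
B⁻¹ =
[      3/5         1 ]
[      7/5         2 ]

For a 2×2 matrix B = [[a, b], [c, d]] with det(B) ≠ 0, B⁻¹ = (1/det(B)) * [[d, -b], [-c, a]].
det(B) = (-10)*(-3) - (5)*(7) = 30 - 35 = -5.
B⁻¹ = (1/-5) * [[-3, -5], [-7, -10]].
Dividing each entry by -5 and reducing:
B⁻¹ =
[      3/5         1 ]
[      7/5         2 ]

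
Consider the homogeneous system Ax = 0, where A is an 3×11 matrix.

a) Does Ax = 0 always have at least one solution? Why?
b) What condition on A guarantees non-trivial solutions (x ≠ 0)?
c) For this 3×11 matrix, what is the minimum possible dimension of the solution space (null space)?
a) Yes, x = 0 is always a solution. b) When A has linearly dependent columns (rank < n). c) Minimum nullity = 8.

a) x = 0 satisfies A·0 = 0, so the zero vector is always a solution.
b) Non-trivial solutions exist iff the columns of A are linearly dependent, equivalently rank(A) < n (the number of columns).
c) By rank-nullity, rank(A) + nullity(A) = n = 11. Since A has only 3 rows, rank(A) ≤ 3, so nullity(A) ≥ 11 - 3 = 8.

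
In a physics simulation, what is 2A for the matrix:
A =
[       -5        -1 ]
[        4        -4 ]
2A =
[      -10        -2 ]
[        8        -8 ]

Scalar multiplication is elementwise: (2A)[i][j] = 2 * A[i][j].
  (2A)[0][0] = 2 * (-5) = -10
  (2A)[0][1] = 2 * (-1) = -2
  (2A)[1][0] = 2 * (4) = 8
  (2A)[1][1] = 2 * (-4) = -8
2A =
[      -10        -2 ]
[        8        -8 ]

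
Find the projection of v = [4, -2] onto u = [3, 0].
[4, 0]

The projection of v onto u is proj_u(v) = ((v·u) / (u·u)) · u.
v·u = (4)*(3) + (-2)*(0) = 12.
u·u = (3)*(3) + (0)*(0) = 9.
coefficient = 12 / 9 = 4/3.
proj_u(v) = 4/3 · [3, 0] = [4, 0].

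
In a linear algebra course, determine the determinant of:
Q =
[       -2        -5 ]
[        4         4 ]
det(Q) = 12

For a 2×2 matrix [[a, b], [c, d]], det = a*d - b*c.
det(Q) = (-2)*(4) - (-5)*(4) = -8 + 20 = 12.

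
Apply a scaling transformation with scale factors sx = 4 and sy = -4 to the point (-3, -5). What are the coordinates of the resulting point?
(-12, 20)

Scaling matrix:
[[4, 0], [0, -4]]
Result: (-3 × 4, -5 × -4) = (-12, 20)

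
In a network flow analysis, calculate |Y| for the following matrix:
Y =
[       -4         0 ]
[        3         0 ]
det(Y) = 0

For a 2×2 matrix [[a, b], [c, d]], det = a*d - b*c.
det(Y) = (-4)*(0) - (0)*(3) = 0 - 0 = 0.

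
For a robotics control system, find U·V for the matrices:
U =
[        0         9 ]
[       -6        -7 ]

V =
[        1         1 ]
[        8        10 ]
UV =
[       72        90 ]
[      -62       -76 ]

Matrix multiplication: (UV)[i][j] = sum over k of U[i][k] * V[k][j].
  (UV)[0][0] = (0)*(1) + (9)*(8) = 72
  (UV)[0][1] = (0)*(1) + (9)*(10) = 90
  (UV)[1][0] = (-6)*(1) + (-7)*(8) = -62
  (UV)[1][1] = (-6)*(1) + (-7)*(10) = -76
UV =
[       72        90 ]
[      -62       -76 ]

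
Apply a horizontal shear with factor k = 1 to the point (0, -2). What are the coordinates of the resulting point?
(-2, -2)

Shear matrix for horizontal shear with factor k = 1:
[[1, 1], [0, 1]]
Result: (0, -2) → (-2, -2)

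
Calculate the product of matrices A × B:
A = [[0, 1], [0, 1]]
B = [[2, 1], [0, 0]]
[[0, 0], [0, 0]]

Matrix multiplication:
C[0][0] = 0×2 + 1×0 = 0
C[0][1] = 0×1 + 1×0 = 0
C[1][0] = 0×2 + 1×0 = 0
C[1][1] = 0×1 + 1×0 = 0
Result: [[0, 0], [0, 0]]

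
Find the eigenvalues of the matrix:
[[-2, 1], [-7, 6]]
λ = -1 and λ = 5

Characteristic equation: det(A - λI) = 0
λ² - (trace)λ + (det) = 0
λ² - (4)λ + (-5) = 0
λ² - 4λ - 5 = 0
Solving: λ = -1, 5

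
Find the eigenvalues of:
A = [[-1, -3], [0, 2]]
λ = -1, 2

Solve det(A - λI) = 0. For a 2×2 matrix this is λ² - (trace)λ + det = 0.
trace(A) = -1 + 2 = 1.
det(A) = (-1)*(2) - (-3)*(0) = -2 - 0 = -2.
Characteristic equation: λ² - (1)λ + (-2) = 0.
Discriminant: (1)² - 4*(-2) = 1 + 8 = 9.
Roots: λ = (1 ± √9) / 2 = -1, 2.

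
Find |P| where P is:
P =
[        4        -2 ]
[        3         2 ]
det(P) = 14

For a 2×2 matrix [[a, b], [c, d]], det = a*d - b*c.
det(P) = (4)*(2) - (-2)*(3) = 8 + 6 = 14.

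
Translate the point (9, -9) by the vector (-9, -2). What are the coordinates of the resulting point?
(0, -11)

Translation by (-9, -2):
x' = 9 + -9 = 0
y' = -9 + -2 = -11
Homogeneous matrix: [[1, 0, -9], [0, 1, -2], [0, 0, 1]]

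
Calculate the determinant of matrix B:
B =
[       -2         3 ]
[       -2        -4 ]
det(B) = 14

For a 2×2 matrix [[a, b], [c, d]], det = a*d - b*c.
det(B) = (-2)*(-4) - (3)*(-2) = 8 + 6 = 14.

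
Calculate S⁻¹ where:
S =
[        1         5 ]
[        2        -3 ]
det(S) = -13
S⁻¹ =
[     3/13      5/13 ]
[     2/13     -1/13 ]

For a 2×2 matrix S = [[a, b], [c, d]] with det(S) ≠ 0, S⁻¹ = (1/det(S)) * [[d, -b], [-c, a]].
det(S) = (1)*(-3) - (5)*(2) = -3 - 10 = -13.
S⁻¹ = (1/-13) * [[-3, -5], [-2, 1]].
Dividing each entry by -13 and reducing:
S⁻¹ =
[     3/13      5/13 ]
[     2/13     -1/13 ]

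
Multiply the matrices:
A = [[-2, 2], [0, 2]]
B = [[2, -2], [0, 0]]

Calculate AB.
[[-4, 4], [0, 0]]

Each entry (i,j) of AB = sum over k of A[i][k]*B[k][j].
(AB)[0][0] = (-2)*(2) + (2)*(0) = -4
(AB)[0][1] = (-2)*(-2) + (2)*(0) = 4
(AB)[1][0] = (0)*(2) + (2)*(0) = 0
(AB)[1][1] = (0)*(-2) + (2)*(0) = 0
AB = [[-4, 4], [0, 0]]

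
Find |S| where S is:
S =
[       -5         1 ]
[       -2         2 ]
det(S) = -8

For a 2×2 matrix [[a, b], [c, d]], det = a*d - b*c.
det(S) = (-5)*(2) - (1)*(-2) = -10 + 2 = -8.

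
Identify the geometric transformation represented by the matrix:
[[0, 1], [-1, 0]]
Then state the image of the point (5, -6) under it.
rotation by 90° clockwise (i.e., 270° counterclockwise); image of (5, -6) is (-6, -5)

This matches the form [[cos θ, -sin θ], [sin θ, cos θ]] of a rotation matrix; reading off cos θ and sin θ gives the angle.
The matrix [[0, 1], [-1, 0]] represents: rotation by 90° clockwise (i.e., 270° counterclockwise).
Applying it to (5, -6): [0·5 + 1·-6, -1·5 + 0·-6] = (-6, -5).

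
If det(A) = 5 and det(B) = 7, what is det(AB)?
35

Use the multiplicative property of determinants: det(AB) = det(A)*det(B).
det(AB) = (5)*(7) = 35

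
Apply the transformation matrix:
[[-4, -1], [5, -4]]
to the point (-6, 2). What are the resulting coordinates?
(22, -38)

Matrix multiplication:
[[-4, -1], [5, -4]] × [-6, 2]ᵀ
= [-4×-6 + -1×2, 5×-6 + -4×2]ᵀ
= [22.0000, -38.0000]ᵀ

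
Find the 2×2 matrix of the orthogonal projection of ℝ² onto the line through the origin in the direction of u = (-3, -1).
[[9/10, 3/10], [3/10, 1/10]]

The orthogonal projection onto the line spanned by a nonzero vector u = (a, b) has matrix P = (u uᵀ) / (uᵀ u) = (1/(a² + b²)) · [[a², ab], [ab, b²]].
Here u = (-3, -1), so a² + b² = 9 + 1 = 10.
P = (1/10) · [[9, 3], [3, 1]] = [[9/10, 3/10], [3/10, 1/10]].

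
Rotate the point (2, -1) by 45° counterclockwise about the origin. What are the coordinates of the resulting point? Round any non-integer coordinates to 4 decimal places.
(2.1213, 0.7071)

Rotation matrix R(θ) = [[cos θ, -sin θ], [sin θ, cos θ]]; for θ = 45°:
R = [[√2/2, -√2/2], [√2/2, √2/2]]
Result: R × [2, -1]ᵀ = [√2/2·2 + (-√2/2)·-1, √2/2·2 + (√2/2)·-1]ᵀ = (2.1213, 0.7071)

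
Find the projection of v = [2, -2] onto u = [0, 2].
[0, -2]

The projection of v onto u is proj_u(v) = ((v·u) / (u·u)) · u.
v·u = (2)*(0) + (-2)*(2) = -4.
u·u = (0)*(0) + (2)*(2) = 4.
coefficient = -4 / 4 = -1.
proj_u(v) = -1 · [0, 2] = [0, -2].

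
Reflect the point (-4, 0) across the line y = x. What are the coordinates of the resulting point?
(0, -4)

Reflection across line y = x: (-4, 0) → (0, -4)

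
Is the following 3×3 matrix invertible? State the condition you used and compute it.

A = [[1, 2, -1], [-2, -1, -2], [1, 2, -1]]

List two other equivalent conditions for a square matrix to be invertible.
No, not invertible; det(A) = 0 (two rows are equal, so the rows are linearly dependent). Equivalent conditions (failing for this A): rank(A) < 3; Ax = 0 has non-trivial solutions; 0 is an eigenvalue; the columns are linearly dependent.

To check invertibility, compute det(A).
In this matrix, row 0 and the last row are identical, so one row is a scalar multiple of another and the rows are linearly dependent.
A matrix with linearly dependent rows has det = 0 and is not invertible.
Equivalent failed conditions:
- rank(A) < 3.
- Ax = 0 has non-trivial solutions.
- 0 is an eigenvalue.
- The columns are linearly dependent.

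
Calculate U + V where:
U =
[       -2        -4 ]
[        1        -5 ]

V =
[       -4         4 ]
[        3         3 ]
U + V =
[       -6         0 ]
[        4        -2 ]

Matrix addition is elementwise: (U+V)[i][j] = U[i][j] + V[i][j].
  (U+V)[0][0] = (-2) + (-4) = -6
  (U+V)[0][1] = (-4) + (4) = 0
  (U+V)[1][0] = (1) + (3) = 4
  (U+V)[1][1] = (-5) + (3) = -2
U + V =
[       -6         0 ]
[        4        -2 ]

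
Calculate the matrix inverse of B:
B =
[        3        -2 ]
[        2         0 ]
det(B) = 4
B⁻¹ =
[        0       1/2 ]
[     -1/2       3/4 ]

For a 2×2 matrix B = [[a, b], [c, d]] with det(B) ≠ 0, B⁻¹ = (1/det(B)) * [[d, -b], [-c, a]].
det(B) = (3)*(0) - (-2)*(2) = 0 + 4 = 4.
B⁻¹ = (1/4) * [[0, 2], [-2, 3]].
Dividing each entry by 4 and reducing:
B⁻¹ =
[        0       1/2 ]
[     -1/2       3/4 ]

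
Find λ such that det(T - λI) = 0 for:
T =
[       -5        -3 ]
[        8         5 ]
λ = -1, 1

Solve det(T - λI) = 0. For a 2×2 matrix the characteristic equation is λ² - (trace)λ + det = 0.
trace(T) = a + d = -5 + 5 = 0.
det(T) = a*d - b*c = (-5)*(5) - (-3)*(8) = -25 + 24 = -1.
Characteristic equation: λ² - (0)λ + (-1) = 0.
Discriminant = (0)² - 4*(-1) = 0 + 4 = 4.
λ = (0 ± √4) / 2 = (0 ± 2) / 2 = -1, 1.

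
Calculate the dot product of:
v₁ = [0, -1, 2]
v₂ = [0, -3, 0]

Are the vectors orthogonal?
3, No

The dot product is the sum of products of corresponding components.
v₁·v₂ = (0)*(0) + (-1)*(-3) + (2)*(0) = 0 + 3 + 0 = 3.
Two vectors are orthogonal iff their dot product is 0; here the dot product is 3, so the vectors are not orthogonal.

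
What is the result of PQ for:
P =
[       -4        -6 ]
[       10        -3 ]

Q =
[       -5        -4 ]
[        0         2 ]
PQ =
[       20         4 ]
[      -50       -46 ]

Matrix multiplication: (PQ)[i][j] = sum over k of P[i][k] * Q[k][j].
  (PQ)[0][0] = (-4)*(-5) + (-6)*(0) = 20
  (PQ)[0][1] = (-4)*(-4) + (-6)*(2) = 4
  (PQ)[1][0] = (10)*(-5) + (-3)*(0) = -50
  (PQ)[1][1] = (10)*(-4) + (-3)*(2) = -46
PQ =
[       20         4 ]
[      -50       -46 ]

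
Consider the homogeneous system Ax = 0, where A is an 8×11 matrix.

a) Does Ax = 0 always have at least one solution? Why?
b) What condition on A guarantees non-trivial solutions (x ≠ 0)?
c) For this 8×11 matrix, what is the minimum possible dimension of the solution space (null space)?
a) Yes, x = 0 is always a solution. b) When A has linearly dependent columns (rank < n). c) Minimum nullity = 3.

a) x = 0 satisfies A·0 = 0, so the zero vector is always a solution.
b) Non-trivial solutions exist iff the columns of A are linearly dependent, equivalently rank(A) < n (the number of columns).
c) By rank-nullity, rank(A) + nullity(A) = n = 11. Since A has only 8 rows, rank(A) ≤ 8, so nullity(A) ≥ 11 - 8 = 3.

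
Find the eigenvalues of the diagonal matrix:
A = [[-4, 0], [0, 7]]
λ₁ = -4, λ₂ = 7

The characteristic polynomial of A is det(A - λI) = (-4 - λ)(7 - λ) = 0.
The roots are λ = -4 and λ = 7, so the eigenvalues are the diagonal entries.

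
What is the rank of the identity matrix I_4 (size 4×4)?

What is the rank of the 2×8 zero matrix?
rank(I_4) = 4, rank(0) = 0

The identity I_4 has 4 columns that are the standard basis vectors e_1, …, e_4. These are linearly independent, so all 4 columns are pivots and rank(I_4) = 4.
The 2×8 zero matrix has every entry zero, so every row is the zero row and there are no pivots; rank(0) = 0.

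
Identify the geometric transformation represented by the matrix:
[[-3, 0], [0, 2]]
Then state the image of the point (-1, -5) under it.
non-uniform scaling by (-3, 2); image of (-1, -5) is (3, -10)

This is diagonal with distinct entries, so it scales the x-axis by -3 and the y-axis by 2.
The matrix [[-3, 0], [0, 2]] represents: non-uniform scaling by (-3, 2).
Applying it to (-1, -5): [-3·-1 + 0·-5, 0·-1 + 2·-5] = (3, -10).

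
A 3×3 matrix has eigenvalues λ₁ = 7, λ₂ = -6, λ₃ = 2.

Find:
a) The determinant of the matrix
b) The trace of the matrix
det = -84, trace = 3

Two standard eigenvalue identities:
- det(A) equals the product of the eigenvalues (counted with multiplicity).
- trace(A) equals the sum of the eigenvalues.
det(A) = (7)*(-6)*(2) = -84.
trace(A) = 7 - 6 + 2 = 3.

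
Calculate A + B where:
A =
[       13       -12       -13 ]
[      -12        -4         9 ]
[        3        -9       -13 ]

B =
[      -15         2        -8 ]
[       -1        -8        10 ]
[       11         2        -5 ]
A + B =
[       -2       -10       -21 ]
[      -13       -12        19 ]
[       14        -7       -18 ]

Matrix addition is elementwise: (A+B)[i][j] = A[i][j] + B[i][j].
  (A+B)[0][0] = (13) + (-15) = -2
  (A+B)[0][1] = (-12) + (2) = -10
  (A+B)[0][2] = (-13) + (-8) = -21
  (A+B)[1][0] = (-12) + (-1) = -13
  (A+B)[1][1] = (-4) + (-8) = -12
  (A+B)[1][2] = (9) + (10) = 19
  (A+B)[2][0] = (3) + (11) = 14
  (A+B)[2][1] = (-9) + (2) = -7
  (A+B)[2][2] = (-13) + (-5) = -18
A + B =
[       -2       -10       -21 ]
[      -13       -12        19 ]
[       14        -7       -18 ]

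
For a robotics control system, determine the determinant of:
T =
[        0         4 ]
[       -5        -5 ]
det(T) = 20

For a 2×2 matrix [[a, b], [c, d]], det = a*d - b*c.
det(T) = (0)*(-5) - (4)*(-5) = 0 + 20 = 20.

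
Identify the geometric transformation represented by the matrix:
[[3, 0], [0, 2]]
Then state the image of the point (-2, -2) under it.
non-uniform scaling by (3, 2); image of (-2, -2) is (-6, -4)

This is diagonal with distinct entries, so it scales the x-axis by 3 and the y-axis by 2.
The matrix [[3, 0], [0, 2]] represents: non-uniform scaling by (3, 2).
Applying it to (-2, -2): [3·-2 + 0·-2, 0·-2 + 2·-2] = (-6, -4).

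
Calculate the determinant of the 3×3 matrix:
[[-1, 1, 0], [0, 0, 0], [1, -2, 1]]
0

Expansion along first row:
det = -1·det([[0,0],[-2,1]]) - 1·det([[0,0],[1,1]]) + 0·det([[0,0],[1,-2]])
    = -1·(0·1 - 0·-2) - 1·(0·1 - 0·1) + 0·(0·-2 - 0·1)
    = -1·0 - 1·0 + 0·0
    = 0 + 0 + 0 = 0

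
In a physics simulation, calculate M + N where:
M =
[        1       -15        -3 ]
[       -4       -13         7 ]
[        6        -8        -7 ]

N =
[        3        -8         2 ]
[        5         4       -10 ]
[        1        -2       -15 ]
M + N =
[        4       -23        -1 ]
[        1        -9        -3 ]
[        7       -10       -22 ]

Matrix addition is elementwise: (M+N)[i][j] = M[i][j] + N[i][j].
  (M+N)[0][0] = (1) + (3) = 4
  (M+N)[0][1] = (-15) + (-8) = -23
  (M+N)[0][2] = (-3) + (2) = -1
  (M+N)[1][0] = (-4) + (5) = 1
  (M+N)[1][1] = (-13) + (4) = -9
  (M+N)[1][2] = (7) + (-10) = -3
  (M+N)[2][0] = (6) + (1) = 7
  (M+N)[2][1] = (-8) + (-2) = -10
  (M+N)[2][2] = (-7) + (-15) = -22
M + N =
[        4       -23        -1 ]
[        1        -9        -3 ]
[        7       -10       -22 ]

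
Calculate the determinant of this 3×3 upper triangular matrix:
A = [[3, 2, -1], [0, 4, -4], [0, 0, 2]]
24

The determinant of a triangular matrix is the product of its diagonal entries (the off-diagonal entries above the diagonal do not affect it).
det(A) = (3) * (4) * (2) = 24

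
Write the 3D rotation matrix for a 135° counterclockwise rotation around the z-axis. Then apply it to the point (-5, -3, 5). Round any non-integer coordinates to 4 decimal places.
R = [[-√2/2, -√2/2, 0], [√2/2, -√2/2, 0], [0, 0, 1]]; R·(-5, -3, 5) = (5.6569, -1.4142, 5.0000)

Rotation matrix for 135° around z-axis:
cos(135°) = -√2/2, sin(135°) = √2/2
R = [[-√2/2, -√2/2, 0], [√2/2, -√2/2, 0], [0, 0, 1]]
Apply to (-5, -3, 5): R·[-5, -3, 5]ᵀ = (5.6569, -1.4142, 5.0000)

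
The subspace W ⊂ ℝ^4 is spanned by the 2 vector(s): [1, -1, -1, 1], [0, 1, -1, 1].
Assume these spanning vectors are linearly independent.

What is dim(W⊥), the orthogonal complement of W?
dim(W⊥) = 2

For any subspace W of ℝ^n, dim(W) + dim(W⊥) = n (the whole-space dimension).
Here the given 2 vectors are linearly independent, so dim(W) = 2.
Thus dim(W⊥) = n - dim(W) = 4 - 2 = 2.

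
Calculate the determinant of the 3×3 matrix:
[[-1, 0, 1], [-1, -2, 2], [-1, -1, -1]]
-5

Expansion along first row:
det = -1·det([[-2,2],[-1,-1]]) - 0·det([[-1,2],[-1,-1]]) + 1·det([[-1,-2],[-1,-1]])
    = -1·(-2·-1 - 2·-1) - 0·(-1·-1 - 2·-1) + 1·(-1·-1 - -2·-1)
    = -1·4 - 0·3 + 1·-1
    = -4 + 0 + -1 = -5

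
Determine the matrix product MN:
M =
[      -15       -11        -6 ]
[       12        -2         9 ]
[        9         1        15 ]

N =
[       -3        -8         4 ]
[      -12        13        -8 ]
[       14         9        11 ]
MN =
[       93       -77       -38 ]
[      114       -41       163 ]
[      171        76       193 ]

Matrix multiplication: (MN)[i][j] = sum over k of M[i][k] * N[k][j].
  (MN)[0][0] = (-15)*(-3) + (-11)*(-12) + (-6)*(14) = 93
  (MN)[0][1] = (-15)*(-8) + (-11)*(13) + (-6)*(9) = -77
  (MN)[0][2] = (-15)*(4) + (-11)*(-8) + (-6)*(11) = -38
  (MN)[1][0] = (12)*(-3) + (-2)*(-12) + (9)*(14) = 114
  (MN)[1][1] = (12)*(-8) + (-2)*(13) + (9)*(9) = -41
  (MN)[1][2] = (12)*(4) + (-2)*(-8) + (9)*(11) = 163
  (MN)[2][0] = (9)*(-3) + (1)*(-12) + (15)*(14) = 171
  (MN)[2][1] = (9)*(-8) + (1)*(13) + (15)*(9) = 76
  (MN)[2][2] = (9)*(4) + (1)*(-8) + (15)*(11) = 193
MN =
[       93       -77       -38 ]
[      114       -41       163 ]
[      171        76       193 ]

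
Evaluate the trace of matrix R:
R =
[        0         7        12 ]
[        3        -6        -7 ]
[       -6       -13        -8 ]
tr(R) = 0 - 6 - 8 = -14

The trace of a square matrix is the sum of its diagonal entries.
Diagonal entries of R: R[0][0] = 0, R[1][1] = -6, R[2][2] = -8.
tr(R) = 0 - 6 - 8 = -14.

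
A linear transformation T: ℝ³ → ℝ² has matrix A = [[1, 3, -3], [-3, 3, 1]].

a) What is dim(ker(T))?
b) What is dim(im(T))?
dim(ker) = 1, dim(im) = 2

The two rows are not scalar multiples of one another (no single k satisfies row 2 = k × row 1), so they are linearly independent.
Thus rank(A) = 2.
dim(im(T)) = rank(A) = 2.
By the rank-nullity theorem applied to T: ℝ³ → ℝ², rank(A) + nullity(A) = 3 (the domain dimension), so dim(ker(T)) = 3 - 2 = 1.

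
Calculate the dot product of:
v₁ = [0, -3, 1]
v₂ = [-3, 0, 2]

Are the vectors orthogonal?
2, No

The dot product is the sum of products of corresponding components.
v₁·v₂ = (0)*(-3) + (-3)*(0) + (1)*(2) = 0 + 0 + 2 = 2.
Two vectors are orthogonal iff their dot product is 0; here the dot product is 2, so the vectors are not orthogonal.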